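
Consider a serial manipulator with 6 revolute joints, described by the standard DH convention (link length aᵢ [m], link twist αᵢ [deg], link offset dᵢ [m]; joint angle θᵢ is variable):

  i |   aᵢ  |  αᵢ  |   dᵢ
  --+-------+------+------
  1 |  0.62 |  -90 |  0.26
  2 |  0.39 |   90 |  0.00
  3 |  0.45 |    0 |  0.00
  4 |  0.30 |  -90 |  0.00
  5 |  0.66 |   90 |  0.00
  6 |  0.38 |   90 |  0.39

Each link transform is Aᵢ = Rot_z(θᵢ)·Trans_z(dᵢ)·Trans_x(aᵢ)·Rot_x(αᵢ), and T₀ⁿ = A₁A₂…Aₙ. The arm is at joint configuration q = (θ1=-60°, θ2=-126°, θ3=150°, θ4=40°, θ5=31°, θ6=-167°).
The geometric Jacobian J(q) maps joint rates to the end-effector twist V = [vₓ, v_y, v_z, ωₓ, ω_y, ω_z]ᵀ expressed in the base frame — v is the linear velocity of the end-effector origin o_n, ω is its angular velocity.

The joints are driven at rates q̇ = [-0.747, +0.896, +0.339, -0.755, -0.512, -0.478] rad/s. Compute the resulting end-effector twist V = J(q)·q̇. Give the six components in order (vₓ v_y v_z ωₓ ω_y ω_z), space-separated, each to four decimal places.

-0.9397 0.3227 -0.3586 1.5385 0.2211 -0.1374

o_n = [0.6114, -0.7007, -0.4575]
J₁: ẑ×o_n = [0.7007, 0.6114, -0.0000], ω = ẑ
J2: z=[0.8660, 0.5000, 0.0000] o=[0.3100, -0.5369, 0.2600] → [-0.3587, 0.6214, -0.2925, 0.8660, 0.5000, 0.0000]
J3: z=[-0.4045, 0.7006, -0.5878] o=[0.1954, -0.3384, 0.5755] → [-0.9367, -0.6624, -0.1449, -0.4045, 0.7006, -0.5878]
J4: z=[-0.4045, 0.7006, -0.5878] o=[0.5048, -0.4243, 0.2602] → [-0.6653, -0.3530, 0.0371, -0.4045, 0.7006, -0.5878]
J5: z=[-0.9039, -0.4040, 0.1405] o=[0.5465, -0.6007, 0.0212] → [0.2074, -0.4236, 0.1166, -0.9039, -0.4040, 0.1405]
J6: z=[-0.2751, 0.2976, -0.9142] o=[0.7626, -1.1716, -0.2297] → [0.3627, 0.0756, -0.0845, -0.2751, 0.2976, -0.9142]
V = J·q̇ = [-0.9397, 0.3227, -0.3586, 1.5385, 0.2211, -0.1374]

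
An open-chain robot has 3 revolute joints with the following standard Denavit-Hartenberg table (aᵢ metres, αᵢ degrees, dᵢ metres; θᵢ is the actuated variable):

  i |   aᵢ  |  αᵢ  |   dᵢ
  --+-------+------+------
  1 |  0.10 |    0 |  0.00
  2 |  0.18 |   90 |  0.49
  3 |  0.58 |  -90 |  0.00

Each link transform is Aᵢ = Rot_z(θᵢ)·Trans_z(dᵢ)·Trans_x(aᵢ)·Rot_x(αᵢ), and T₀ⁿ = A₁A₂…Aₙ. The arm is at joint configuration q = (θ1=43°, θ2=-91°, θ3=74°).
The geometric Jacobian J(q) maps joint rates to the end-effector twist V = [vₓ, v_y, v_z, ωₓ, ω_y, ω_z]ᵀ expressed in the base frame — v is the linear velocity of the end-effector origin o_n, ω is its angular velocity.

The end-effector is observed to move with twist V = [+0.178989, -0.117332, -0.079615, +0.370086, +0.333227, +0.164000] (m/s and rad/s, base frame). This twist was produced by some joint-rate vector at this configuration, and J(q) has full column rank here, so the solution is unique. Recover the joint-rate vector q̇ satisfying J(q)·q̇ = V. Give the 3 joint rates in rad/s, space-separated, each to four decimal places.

0.7070 -0.5430 -0.4980

o_n = [0.3006, -0.1844, 1.0475]
J₁: ẑ×o_n = [0.1844, 0.3006, -0.0000], ω = ẑ
J2: z=[0.0000, 0.0000, 1.0000] o=[0.0731, 0.0682, 0.0000] → [0.2526, 0.2274, -0.0000, 0.0000, 0.0000, 1.0000]
J3: z=[-0.7431, -0.6691, 0.0000] o=[0.1936, -0.0656, 0.4900] → [-0.3731, 0.4143, 0.1599, -0.7431, -0.6691, 0.0000]
q̇ = J⁺·V = [0.7070, -0.5430, -0.4980]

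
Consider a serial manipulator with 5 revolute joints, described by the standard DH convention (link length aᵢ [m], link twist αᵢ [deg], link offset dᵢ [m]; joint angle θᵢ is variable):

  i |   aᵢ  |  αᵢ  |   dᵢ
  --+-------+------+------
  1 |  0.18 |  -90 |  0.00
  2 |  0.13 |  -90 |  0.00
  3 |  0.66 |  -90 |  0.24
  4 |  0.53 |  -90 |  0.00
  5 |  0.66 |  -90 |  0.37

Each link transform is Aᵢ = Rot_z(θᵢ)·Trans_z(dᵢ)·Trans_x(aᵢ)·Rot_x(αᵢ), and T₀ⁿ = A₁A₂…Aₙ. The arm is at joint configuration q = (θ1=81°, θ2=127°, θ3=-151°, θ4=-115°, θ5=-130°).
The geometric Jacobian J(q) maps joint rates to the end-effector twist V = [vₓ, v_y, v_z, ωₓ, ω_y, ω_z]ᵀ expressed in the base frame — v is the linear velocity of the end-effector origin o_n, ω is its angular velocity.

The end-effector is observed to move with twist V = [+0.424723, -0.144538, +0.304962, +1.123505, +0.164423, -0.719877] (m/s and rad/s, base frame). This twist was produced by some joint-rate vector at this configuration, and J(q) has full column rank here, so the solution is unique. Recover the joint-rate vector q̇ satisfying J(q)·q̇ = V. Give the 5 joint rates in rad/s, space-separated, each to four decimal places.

o_n = [-0.8823, 0.2020, 0.6607]
J₁: ẑ×o_n = [-0.2020, -0.8823, 0.0000], ω = ẑ
J2: z=[-0.9877, 0.1564, 0.0000] o=[0.0282, 0.1778, 0.0000] → [0.1034, 0.6525, 0.1185, -0.9877, 0.1564, 0.0000]
J3: z=[-0.1249, -0.7888, 0.6018] o=[0.0159, 0.1005, -0.1038] → [-0.6641, -0.4451, -0.7212, -0.1249, -0.7888, 0.6018]
J4: z=[-0.9095, -0.1514, -0.3872] o=[-0.2758, 0.3044, 0.5016] → [-0.0637, 0.3795, 0.0013, -0.9095, -0.1514, -0.3872]
J5: z=[-0.4122, 0.2065, 0.8874] o=[-0.2470, -0.2080, 0.6342] → [-0.3584, -0.5529, -0.0377, -0.4122, 0.2065, 0.8874]
q̇ = J⁺·V = [0.1100, -0.9460, -0.5510, 0.1020, -0.5170]

0.1100 -0.9460 -0.5510 0.1020 -0.5170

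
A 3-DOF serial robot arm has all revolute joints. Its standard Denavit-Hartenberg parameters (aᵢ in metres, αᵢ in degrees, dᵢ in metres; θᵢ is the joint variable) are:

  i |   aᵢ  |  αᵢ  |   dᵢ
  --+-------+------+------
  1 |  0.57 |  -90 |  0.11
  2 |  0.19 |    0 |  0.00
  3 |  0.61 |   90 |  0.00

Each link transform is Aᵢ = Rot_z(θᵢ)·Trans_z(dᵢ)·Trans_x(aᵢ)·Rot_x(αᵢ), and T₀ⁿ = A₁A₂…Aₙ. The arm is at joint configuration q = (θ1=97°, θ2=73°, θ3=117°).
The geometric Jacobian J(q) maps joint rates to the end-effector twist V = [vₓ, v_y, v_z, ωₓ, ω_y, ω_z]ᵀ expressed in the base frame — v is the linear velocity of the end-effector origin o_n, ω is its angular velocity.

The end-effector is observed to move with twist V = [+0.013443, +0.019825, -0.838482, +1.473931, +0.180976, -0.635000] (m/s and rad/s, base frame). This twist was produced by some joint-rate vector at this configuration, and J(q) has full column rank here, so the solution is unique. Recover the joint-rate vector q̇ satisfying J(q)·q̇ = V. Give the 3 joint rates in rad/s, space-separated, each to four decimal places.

o_n = [-0.0030, 0.0246, 0.0342]
J₁: ẑ×o_n = [-0.0246, -0.0030, 0.0000], ω = ẑ
J2: z=[-0.9925, -0.1219, 0.0000] o=[-0.0695, 0.5658, 0.1100] → [0.0092, -0.0752, 0.5452, -0.9925, -0.1219, 0.0000]
J3: z=[-0.9925, -0.1219, 0.0000] o=[-0.0762, 0.6209, -0.0717] → [-0.0129, 0.1051, 0.6007, -0.9925, -0.1219, 0.0000]
q̇ = J⁺·V = [-0.6350, -0.9650, -0.5200]

-0.6350 -0.9650 -0.5200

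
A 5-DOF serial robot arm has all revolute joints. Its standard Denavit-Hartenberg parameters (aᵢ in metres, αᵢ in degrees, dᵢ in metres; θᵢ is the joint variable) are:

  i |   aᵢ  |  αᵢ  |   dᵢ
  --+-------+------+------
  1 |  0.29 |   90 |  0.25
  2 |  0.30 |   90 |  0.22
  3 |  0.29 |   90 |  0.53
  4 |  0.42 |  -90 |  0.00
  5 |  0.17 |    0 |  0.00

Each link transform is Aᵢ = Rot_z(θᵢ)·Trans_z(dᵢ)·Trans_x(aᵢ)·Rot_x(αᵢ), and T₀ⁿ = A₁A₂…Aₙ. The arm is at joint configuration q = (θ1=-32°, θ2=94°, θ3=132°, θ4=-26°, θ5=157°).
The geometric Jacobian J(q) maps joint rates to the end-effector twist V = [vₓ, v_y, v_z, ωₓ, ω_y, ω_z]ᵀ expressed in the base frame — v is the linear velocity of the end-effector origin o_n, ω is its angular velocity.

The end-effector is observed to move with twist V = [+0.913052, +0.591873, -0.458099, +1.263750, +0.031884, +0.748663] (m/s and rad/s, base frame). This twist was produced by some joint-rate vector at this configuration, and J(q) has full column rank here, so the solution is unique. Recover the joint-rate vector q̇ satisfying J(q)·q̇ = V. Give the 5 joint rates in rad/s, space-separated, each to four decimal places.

o_n = [0.3021, -0.8575, 0.1773]
J₁: ẑ×o_n = [0.8575, 0.3021, -0.0000], ω = ẑ
J2: z=[-0.5299, -0.8480, 0.0000] o=[0.2459, -0.1537, 0.2500] → [0.0617, -0.0385, 0.4206, -0.5299, -0.8480, 0.0000]
J3: z=[0.8460, -0.5286, 0.0698] o=[0.1116, -0.3292, 0.5493] → [0.2335, 0.3280, -0.3462, 0.8460, -0.5286, 0.0698]
J4: z=[-0.3985, -0.5400, 0.7413] o=[0.4573, -0.7993, 0.3927] → [0.1594, -0.2009, -0.0606, -0.3985, -0.5400, 0.7413]
J5: z=[0.6051, -0.7622, -0.2299] o=[0.1678, -0.9492, 0.1278] → [-0.0166, -0.0608, 0.1579, 0.6051, -0.7622, -0.2299]
q̇ = J⁺·V = [0.9600, -0.6300, 0.7490, -0.2560, 0.3210]

0.9600 -0.6300 0.7490 -0.2560 0.3210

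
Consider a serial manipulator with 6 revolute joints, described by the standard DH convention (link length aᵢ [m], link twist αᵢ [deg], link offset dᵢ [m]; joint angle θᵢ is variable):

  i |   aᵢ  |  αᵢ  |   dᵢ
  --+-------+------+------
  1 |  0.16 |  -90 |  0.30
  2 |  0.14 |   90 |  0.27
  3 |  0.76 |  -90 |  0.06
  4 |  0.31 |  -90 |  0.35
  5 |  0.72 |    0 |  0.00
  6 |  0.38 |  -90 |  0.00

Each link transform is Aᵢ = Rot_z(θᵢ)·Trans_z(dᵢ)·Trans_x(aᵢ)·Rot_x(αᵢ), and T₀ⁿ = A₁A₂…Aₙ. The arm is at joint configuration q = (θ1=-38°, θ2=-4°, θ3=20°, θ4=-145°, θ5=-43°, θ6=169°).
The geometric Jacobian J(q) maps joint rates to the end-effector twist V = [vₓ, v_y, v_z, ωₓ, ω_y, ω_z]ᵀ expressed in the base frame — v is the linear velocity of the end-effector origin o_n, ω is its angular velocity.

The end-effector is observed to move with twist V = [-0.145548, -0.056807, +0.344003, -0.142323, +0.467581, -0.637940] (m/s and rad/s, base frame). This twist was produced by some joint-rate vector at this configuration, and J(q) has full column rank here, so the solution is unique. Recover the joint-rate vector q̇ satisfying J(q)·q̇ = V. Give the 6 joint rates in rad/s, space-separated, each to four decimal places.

0.4240 0.0710 -0.4990 0.3590 0.1510 -0.8010

o_n = [0.7896, 0.4739, 0.7246]
J₁: ẑ×o_n = [-0.4739, 0.7896, 0.0000], ω = ẑ
J2: z=[0.6157, 0.7880, 0.0000] o=[0.1261, -0.0985, 0.3000] → [0.3346, -0.2614, -0.1704, 0.6157, 0.7880, 0.0000]
J3: z=[-0.0550, 0.0429, 0.9976] o=[0.4024, 0.0283, 0.3098] → [-0.4267, 0.4091, -0.0411, -0.0550, 0.0429, 0.9976]
J4: z=[0.3097, 0.9505, -0.0239] o=[1.1205, -0.2029, 0.4194] → [0.3063, -0.0866, 0.5241, 0.3097, 0.9505, -0.0239]
J5: z=[0.4994, -0.1413, 0.8548] o=[0.9781, 0.2155, 0.5718] → [-0.2425, -0.2374, 0.1024, 0.4994, -0.1413, 0.8548]
J6: z=[0.4994, -0.1413, 0.8548] o=[0.7041, 0.8279, 0.8331] → [0.3179, 0.1273, -0.1647, 0.4994, -0.1413, 0.8548]
q̇ = J⁺·V = [0.4240, 0.0710, -0.4990, 0.3590, 0.1510, -0.8010]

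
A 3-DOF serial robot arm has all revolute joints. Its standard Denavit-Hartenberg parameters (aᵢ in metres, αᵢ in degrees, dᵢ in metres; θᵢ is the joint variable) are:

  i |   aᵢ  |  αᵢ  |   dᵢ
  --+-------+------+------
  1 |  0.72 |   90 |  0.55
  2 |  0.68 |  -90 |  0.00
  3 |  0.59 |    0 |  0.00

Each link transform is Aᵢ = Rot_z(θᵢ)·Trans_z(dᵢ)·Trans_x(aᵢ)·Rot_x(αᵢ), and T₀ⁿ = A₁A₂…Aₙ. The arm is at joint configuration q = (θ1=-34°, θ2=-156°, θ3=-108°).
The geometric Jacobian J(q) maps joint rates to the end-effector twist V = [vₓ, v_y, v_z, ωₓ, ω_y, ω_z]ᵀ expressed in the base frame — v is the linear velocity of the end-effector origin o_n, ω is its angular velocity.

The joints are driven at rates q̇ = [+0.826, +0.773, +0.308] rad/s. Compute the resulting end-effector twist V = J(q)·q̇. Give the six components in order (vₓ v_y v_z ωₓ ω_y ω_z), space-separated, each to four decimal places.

0.4742 -0.1232 -0.4217 -0.3284 -0.7109 0.5446

o_n = [-0.0938, -0.6136, 0.3476]
J₁: ẑ×o_n = [0.6136, -0.0938, 0.0000], ω = ẑ
J2: z=[-0.5592, -0.8290, 0.0000] o=[0.5969, -0.4026, 0.5500] → [0.1678, -0.1132, -0.4547, -0.5592, -0.8290, 0.0000]
J3: z=[0.3372, -0.2274, -0.9135] o=[0.0819, -0.0552, 0.2734] → [-0.5269, 0.1355, -0.2282, 0.3372, -0.2274, -0.9135]
V = J·q̇ = [0.4742, -0.1232, -0.4217, -0.3284, -0.7109, 0.5446]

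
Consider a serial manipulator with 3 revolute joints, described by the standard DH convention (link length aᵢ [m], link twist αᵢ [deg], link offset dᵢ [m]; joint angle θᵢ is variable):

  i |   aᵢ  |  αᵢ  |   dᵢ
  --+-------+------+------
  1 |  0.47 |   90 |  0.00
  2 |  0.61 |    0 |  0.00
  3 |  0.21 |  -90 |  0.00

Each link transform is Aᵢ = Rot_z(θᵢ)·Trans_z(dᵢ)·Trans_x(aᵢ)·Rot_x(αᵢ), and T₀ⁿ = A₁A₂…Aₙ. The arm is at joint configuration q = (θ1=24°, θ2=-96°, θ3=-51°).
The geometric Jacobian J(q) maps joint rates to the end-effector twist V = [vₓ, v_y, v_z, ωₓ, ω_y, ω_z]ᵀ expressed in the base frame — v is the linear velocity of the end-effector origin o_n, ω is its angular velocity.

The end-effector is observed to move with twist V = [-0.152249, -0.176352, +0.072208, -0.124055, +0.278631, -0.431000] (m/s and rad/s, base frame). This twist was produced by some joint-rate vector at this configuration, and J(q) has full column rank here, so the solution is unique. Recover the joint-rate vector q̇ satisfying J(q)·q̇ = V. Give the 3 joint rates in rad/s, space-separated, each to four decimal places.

o_n = [0.2102, 0.0936, -0.7210]
J₁: ẑ×o_n = [-0.0936, 0.2102, 0.0000], ω = ẑ
J2: z=[0.4067, -0.9135, 0.0000] o=[0.4294, 0.1912, 0.0000] → [0.6587, 0.2933, -0.2399, 0.4067, -0.9135, 0.0000]
J3: z=[0.4067, -0.9135, 0.0000] o=[0.3711, 0.1652, -0.6067] → [0.1045, 0.0465, -0.1761, 0.4067, -0.9135, 0.0000]
q̇ = J⁺·V = [-0.4310, -0.2900, -0.0150]

-0.4310 -0.2900 -0.0150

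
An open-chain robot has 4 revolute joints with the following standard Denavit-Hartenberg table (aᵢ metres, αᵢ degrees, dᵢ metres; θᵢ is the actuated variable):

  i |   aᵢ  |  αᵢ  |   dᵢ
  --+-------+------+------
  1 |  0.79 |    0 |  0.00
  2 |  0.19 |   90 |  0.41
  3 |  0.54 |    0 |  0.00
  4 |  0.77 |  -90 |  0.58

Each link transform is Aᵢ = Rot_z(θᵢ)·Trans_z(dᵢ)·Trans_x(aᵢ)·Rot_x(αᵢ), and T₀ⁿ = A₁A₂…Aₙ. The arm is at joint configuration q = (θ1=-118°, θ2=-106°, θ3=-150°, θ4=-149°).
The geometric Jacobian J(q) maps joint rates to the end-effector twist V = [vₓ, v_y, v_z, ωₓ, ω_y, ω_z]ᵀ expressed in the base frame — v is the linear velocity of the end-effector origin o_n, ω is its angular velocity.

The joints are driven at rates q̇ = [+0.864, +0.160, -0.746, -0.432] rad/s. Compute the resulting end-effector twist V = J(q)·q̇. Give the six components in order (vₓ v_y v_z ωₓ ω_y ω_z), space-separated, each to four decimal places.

-0.3184 0.4329 -0.0909 -0.8183 -0.8474 1.0240

o_n = [-0.0368, -0.2139, 0.8135]
J₁: ẑ×o_n = [0.2139, -0.0368, 0.0000], ω = ẑ
J2: z=[0.0000, 0.0000, 1.0000] o=[-0.3709, -0.6975, 0.0000] → [-0.4837, 0.3341, 0.0000, 0.0000, 0.0000, 1.0000]
J3: z=[0.6947, 0.7193, 0.0000] o=[-0.5076, -0.5655, 0.4100] → [0.2902, -0.2803, -0.0944, 0.6947, 0.7193, 0.0000]
J4: z=[0.6947, 0.7193, 0.0000] o=[-0.1712, -0.8904, 0.1400] → [0.4844, -0.4678, 0.3733, 0.6947, 0.7193, 0.0000]
V = J·q̇ = [-0.3184, 0.4329, -0.0909, -0.8183, -0.8474, 1.0240]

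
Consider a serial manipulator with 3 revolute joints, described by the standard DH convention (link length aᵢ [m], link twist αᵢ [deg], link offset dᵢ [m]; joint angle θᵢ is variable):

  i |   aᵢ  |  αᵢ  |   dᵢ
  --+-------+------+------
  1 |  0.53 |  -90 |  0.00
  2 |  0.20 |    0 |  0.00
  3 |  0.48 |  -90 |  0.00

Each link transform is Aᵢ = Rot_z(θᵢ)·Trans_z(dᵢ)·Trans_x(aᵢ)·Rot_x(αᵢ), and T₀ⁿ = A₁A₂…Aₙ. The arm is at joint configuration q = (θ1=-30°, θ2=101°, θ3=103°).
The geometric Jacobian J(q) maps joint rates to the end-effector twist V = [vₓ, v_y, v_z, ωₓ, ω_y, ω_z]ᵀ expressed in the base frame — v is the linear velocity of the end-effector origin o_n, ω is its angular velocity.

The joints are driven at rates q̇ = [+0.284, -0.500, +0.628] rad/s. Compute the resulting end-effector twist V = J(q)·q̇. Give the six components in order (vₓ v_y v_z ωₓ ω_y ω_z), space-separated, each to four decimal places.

o_n = [0.0462, -0.0267, -0.0011]
J₁: ẑ×o_n = [0.0267, 0.0462, -0.0000], ω = ẑ
J2: z=[0.5000, 0.8660, 0.0000] o=[0.4590, -0.2650, 0.0000] → [-0.0009, 0.0005, 0.4767, 0.5000, 0.8660, 0.0000]
J3: z=[0.5000, 0.8660, 0.0000] o=[0.4259, -0.2459, -0.1963] → [0.1691, -0.0976, 0.4385, 0.5000, 0.8660, 0.0000]
V = J·q̇ = [0.1142, -0.0485, 0.0370, 0.0640, 0.1109, 0.2840]

0.1142 -0.0485 0.0370 0.0640 0.1109 0.2840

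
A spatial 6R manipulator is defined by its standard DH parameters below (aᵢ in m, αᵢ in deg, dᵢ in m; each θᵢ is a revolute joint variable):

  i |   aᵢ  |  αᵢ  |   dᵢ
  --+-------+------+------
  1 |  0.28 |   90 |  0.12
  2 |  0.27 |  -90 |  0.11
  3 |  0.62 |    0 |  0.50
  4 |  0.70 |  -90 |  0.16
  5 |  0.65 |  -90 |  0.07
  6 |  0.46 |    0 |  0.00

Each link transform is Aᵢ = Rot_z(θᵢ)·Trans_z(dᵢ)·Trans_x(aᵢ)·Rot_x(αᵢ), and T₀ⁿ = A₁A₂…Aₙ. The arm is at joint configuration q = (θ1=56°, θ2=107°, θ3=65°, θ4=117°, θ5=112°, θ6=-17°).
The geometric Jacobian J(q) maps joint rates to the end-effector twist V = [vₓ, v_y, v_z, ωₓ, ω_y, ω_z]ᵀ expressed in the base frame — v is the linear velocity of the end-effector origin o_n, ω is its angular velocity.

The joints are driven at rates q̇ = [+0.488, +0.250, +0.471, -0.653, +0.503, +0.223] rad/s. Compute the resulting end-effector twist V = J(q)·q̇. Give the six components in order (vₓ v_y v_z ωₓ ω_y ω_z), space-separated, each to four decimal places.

o_n = [0.1068, 0.5828, 0.4593]
J₁: ẑ×o_n = [-0.5828, 0.1068, 0.0000], ω = ẑ
J2: z=[0.8290, -0.5592, 0.0000] o=[0.1566, 0.2321, 0.1200] → [-0.1897, -0.2813, 0.2628, 0.8290, -0.5592, 0.0000]
J3: z=[-0.5348, -0.7928, -0.2924] o=[0.2036, 0.1052, 0.3782] → [0.0753, 0.0717, -0.3322, -0.5348, -0.7928, -0.2924]
J4: z=[-0.5348, -0.7928, -0.2924] o=[-0.5724, -0.0405, 0.4826] → [0.2007, -0.2110, 0.2052, -0.5348, -0.7928, -0.2924]
J5: z=[0.8228, -0.5673, 0.0334] o=[-0.5234, -0.0115, -0.2332] → [-0.4127, -0.5488, 0.8464, 0.8228, -0.5673, 0.0334]
J6: z=[-0.3786, -0.5035, 0.7766] o=[-0.1903, 0.3724, 0.1781] → [-0.3050, 0.3372, 0.0699, -0.3786, -0.5035, 0.7766]
V = J·q̇ = [-0.7030, -0.0475, 0.2166, 0.6340, -0.3931, 0.7312]

-0.7030 -0.0475 0.2166 0.6340 -0.3931 0.7312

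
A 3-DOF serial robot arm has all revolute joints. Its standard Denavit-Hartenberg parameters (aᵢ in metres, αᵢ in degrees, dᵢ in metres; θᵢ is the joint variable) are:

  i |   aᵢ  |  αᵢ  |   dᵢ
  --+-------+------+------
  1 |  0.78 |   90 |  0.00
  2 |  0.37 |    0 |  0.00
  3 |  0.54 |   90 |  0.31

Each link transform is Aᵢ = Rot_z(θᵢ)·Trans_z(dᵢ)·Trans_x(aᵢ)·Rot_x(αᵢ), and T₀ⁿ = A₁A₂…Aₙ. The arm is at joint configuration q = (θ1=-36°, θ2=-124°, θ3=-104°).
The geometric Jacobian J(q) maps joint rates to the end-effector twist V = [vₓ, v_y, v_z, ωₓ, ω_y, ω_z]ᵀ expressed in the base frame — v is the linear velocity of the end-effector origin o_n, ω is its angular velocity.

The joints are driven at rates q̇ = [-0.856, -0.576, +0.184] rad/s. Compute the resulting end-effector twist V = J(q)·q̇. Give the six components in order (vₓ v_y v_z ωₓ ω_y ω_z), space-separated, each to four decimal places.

-0.3369 0.0207 0.2608 0.2304 0.3171 -0.8560

o_n = [-0.0109, -0.3753, 0.0946]
J₁: ẑ×o_n = [0.3753, -0.0109, 0.0000], ω = ẑ
J2: z=[-0.5878, -0.8090, 0.0000] o=[0.6310, -0.4585, 0.0000] → [-0.0765, 0.0556, -0.5682, -0.5878, -0.8090, 0.0000]
J3: z=[-0.5878, -0.8090, 0.0000] o=[0.4636, -0.3369, -0.3067] → [-0.3247, 0.2359, -0.3613, -0.5878, -0.8090, 0.0000]
V = J·q̇ = [-0.3369, 0.0207, 0.2608, 0.2304, 0.3171, -0.8560]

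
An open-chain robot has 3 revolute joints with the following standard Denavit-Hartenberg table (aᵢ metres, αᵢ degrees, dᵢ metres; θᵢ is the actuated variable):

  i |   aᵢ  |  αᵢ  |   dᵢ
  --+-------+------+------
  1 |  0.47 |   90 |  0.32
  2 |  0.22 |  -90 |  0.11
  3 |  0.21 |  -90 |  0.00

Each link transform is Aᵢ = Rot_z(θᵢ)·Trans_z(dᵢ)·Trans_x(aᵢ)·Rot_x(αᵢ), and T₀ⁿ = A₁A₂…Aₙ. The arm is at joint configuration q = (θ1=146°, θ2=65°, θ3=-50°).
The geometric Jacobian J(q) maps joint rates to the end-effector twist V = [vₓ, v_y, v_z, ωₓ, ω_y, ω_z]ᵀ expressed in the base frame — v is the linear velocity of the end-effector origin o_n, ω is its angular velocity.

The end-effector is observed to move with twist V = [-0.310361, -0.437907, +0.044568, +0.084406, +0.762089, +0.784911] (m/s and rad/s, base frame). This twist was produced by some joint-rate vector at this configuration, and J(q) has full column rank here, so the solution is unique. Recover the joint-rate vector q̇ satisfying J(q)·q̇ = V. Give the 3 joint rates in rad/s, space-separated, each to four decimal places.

o_n = [-0.3626, 0.5713, 0.6417]
J₁: ẑ×o_n = [-0.5713, -0.3626, 0.0000], ω = ẑ
J2: z=[0.5592, 0.8290, 0.0000] o=[-0.3896, 0.2628, 0.3200] → [0.2667, -0.1799, 0.1500, 0.5592, 0.8290, 0.0000]
J3: z=[0.7514, -0.5068, 0.4226] o=[-0.4052, 0.4060, 0.5194] → [-0.1318, -0.0739, 0.1458, 0.7514, -0.5068, 0.4226]
q̇ = J⁺·V = [0.9510, 0.6790, -0.3930]

0.9510 0.6790 -0.3930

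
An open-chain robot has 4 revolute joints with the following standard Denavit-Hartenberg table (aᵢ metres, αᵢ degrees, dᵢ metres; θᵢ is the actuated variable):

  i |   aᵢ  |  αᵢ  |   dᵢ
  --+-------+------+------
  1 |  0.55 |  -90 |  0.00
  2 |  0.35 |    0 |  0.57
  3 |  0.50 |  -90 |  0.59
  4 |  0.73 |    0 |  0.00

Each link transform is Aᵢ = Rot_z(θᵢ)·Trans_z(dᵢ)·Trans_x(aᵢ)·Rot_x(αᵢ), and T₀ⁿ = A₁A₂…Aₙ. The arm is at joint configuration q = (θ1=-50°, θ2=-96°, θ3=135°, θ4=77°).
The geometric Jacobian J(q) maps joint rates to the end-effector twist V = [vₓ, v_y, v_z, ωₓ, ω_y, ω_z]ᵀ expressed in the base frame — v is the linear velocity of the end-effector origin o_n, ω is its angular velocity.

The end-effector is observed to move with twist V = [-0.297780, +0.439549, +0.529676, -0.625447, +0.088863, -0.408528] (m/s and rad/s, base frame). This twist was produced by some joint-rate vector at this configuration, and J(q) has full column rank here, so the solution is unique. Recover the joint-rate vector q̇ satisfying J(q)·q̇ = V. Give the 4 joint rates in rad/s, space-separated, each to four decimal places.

o_n = [1.0055, -0.5003, -0.0699]
J₁: ẑ×o_n = [0.5003, 1.0055, -0.0000], ω = ẑ
J2: z=[0.7660, 0.6428, 0.0000] o=[0.3535, -0.4213, 0.0000] → [-0.0449, 0.0536, -0.4796, 0.7660, 0.6428, 0.0000]
J3: z=[0.7660, 0.6428, 0.0000] o=[0.7667, -0.0269, 0.3481] → [-0.2687, 0.3202, -0.5162, 0.7660, 0.6428, 0.0000]
J4: z=[-0.4045, 0.4821, -0.7771] o=[1.4684, 0.0547, 0.0334] → [-0.4811, 0.3179, 0.4476, -0.4045, 0.4821, -0.7771]
q̇ = J⁺·V = [0.1720, -0.6160, 0.1940, 0.7470]

0.1720 -0.6160 0.1940 0.7470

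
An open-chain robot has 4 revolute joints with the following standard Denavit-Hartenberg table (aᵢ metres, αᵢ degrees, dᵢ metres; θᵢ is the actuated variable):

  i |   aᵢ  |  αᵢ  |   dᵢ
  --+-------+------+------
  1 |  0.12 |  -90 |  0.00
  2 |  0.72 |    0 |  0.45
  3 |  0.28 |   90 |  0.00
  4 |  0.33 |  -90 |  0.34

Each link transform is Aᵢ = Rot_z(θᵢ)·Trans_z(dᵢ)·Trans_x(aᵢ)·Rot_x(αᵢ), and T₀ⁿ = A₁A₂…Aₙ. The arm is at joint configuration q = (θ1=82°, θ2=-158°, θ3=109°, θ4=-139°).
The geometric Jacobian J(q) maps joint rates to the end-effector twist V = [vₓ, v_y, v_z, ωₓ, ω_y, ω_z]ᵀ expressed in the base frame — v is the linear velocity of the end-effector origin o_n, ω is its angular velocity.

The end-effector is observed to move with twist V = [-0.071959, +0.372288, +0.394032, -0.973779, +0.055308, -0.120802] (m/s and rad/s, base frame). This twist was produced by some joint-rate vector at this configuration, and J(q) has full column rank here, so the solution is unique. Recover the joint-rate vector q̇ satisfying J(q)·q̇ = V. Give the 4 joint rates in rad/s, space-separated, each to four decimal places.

-0.1910 0.2200 0.7520 0.1070

o_n = [-0.3403, -0.7437, 0.5161]
J₁: ẑ×o_n = [0.7437, -0.3403, 0.0000], ω = ẑ
J2: z=[-0.9903, 0.1392, 0.0000] o=[0.0167, 0.1188, 0.0000] → [0.0718, 0.5111, 0.9039, -0.9903, 0.1392, 0.0000]
J3: z=[-0.9903, 0.1392, 0.0000] o=[-0.5218, -0.4796, 0.2697] → [0.0343, 0.2440, 0.2363, -0.9903, 0.1392, 0.0000]
J4: z=[-0.1050, -0.7474, 0.6561] o=[-0.4963, -0.2977, 0.4810] → [0.2664, 0.1060, 0.1634, -0.1050, -0.7474, 0.6561]
q̇ = J⁺·V = [-0.1910, 0.2200, 0.7520, 0.1070]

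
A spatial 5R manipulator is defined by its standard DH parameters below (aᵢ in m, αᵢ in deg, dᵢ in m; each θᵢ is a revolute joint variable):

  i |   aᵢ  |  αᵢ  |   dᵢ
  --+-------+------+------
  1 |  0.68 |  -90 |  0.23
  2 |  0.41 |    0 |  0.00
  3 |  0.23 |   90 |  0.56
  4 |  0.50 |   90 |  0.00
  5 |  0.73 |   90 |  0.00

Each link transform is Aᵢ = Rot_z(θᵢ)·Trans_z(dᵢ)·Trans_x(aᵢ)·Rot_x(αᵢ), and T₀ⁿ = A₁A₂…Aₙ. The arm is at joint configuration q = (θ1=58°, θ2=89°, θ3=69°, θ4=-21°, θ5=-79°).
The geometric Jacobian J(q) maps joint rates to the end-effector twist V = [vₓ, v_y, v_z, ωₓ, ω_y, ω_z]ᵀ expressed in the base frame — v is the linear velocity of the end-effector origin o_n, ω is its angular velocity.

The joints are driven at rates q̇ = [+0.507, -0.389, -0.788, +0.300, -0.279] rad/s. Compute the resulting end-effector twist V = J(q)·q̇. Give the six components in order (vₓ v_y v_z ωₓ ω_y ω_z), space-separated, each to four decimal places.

o_n = [-0.4650, -0.1197, 0.1747]
J₁: ẑ×o_n = [0.1197, -0.4650, 0.0000], ω = ẑ
J2: z=[-0.8480, 0.5299, 0.0000] o=[0.3603, 0.5767, 0.2300] → [-0.0293, -0.0469, 1.0279, -0.8480, 0.5299, 0.0000]
J3: z=[-0.8480, 0.5299, 0.0000] o=[0.3641, 0.5827, -0.1799] → [0.1879, 0.3008, 1.0351, -0.8480, 0.5299, 0.0000]
J4: z=[0.1985, 0.3177, -0.9272] o=[-0.2238, 0.6986, -0.2661] → [-0.6187, 0.1361, -0.0858, 0.1985, 0.3177, -0.9272]
J5: z=[0.9678, -0.2129, 0.1342] o=[-0.3012, 0.2367, -0.4410] → [-0.0833, -0.6179, -0.3798, 0.9678, -0.2129, 0.1342]
V = J·q̇ = [-0.2384, -0.2413, -1.1353, 0.7877, -0.4690, 0.1914]

-0.2384 -0.2413 -1.1353 0.7877 -0.4690 0.1914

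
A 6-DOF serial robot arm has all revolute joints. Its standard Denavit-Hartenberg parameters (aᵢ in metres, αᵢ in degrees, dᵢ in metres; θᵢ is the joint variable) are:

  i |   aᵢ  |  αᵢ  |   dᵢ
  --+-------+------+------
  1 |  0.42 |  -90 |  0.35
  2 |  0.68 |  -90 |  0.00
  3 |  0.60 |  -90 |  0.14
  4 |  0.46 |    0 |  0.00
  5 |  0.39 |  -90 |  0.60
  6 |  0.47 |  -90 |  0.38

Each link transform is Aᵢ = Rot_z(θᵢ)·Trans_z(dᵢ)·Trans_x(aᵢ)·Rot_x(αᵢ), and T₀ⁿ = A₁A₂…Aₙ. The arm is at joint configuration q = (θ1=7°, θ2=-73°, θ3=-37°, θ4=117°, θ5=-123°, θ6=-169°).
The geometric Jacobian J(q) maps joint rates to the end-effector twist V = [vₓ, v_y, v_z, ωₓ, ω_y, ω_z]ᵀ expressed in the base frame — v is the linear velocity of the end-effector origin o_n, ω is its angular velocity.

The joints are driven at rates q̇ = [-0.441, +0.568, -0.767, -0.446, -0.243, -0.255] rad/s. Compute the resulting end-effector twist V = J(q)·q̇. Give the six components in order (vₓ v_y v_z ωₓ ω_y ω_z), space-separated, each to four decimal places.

o_n = [0.2368, -0.3076, 1.8637]
J₁: ẑ×o_n = [0.3076, 0.2368, -0.0000], ω = ẑ
J2: z=[-0.1219, 0.9925, 0.0000] o=[0.4169, 0.0512, 0.3500] → [1.5024, 0.1845, 0.2224, -0.1219, 0.9925, 0.0000]
J3: z=[0.9492, 0.1165, -0.2924] o=[0.6142, 0.0754, 1.0003] → [-0.0114, -0.7092, -0.3196, 0.9492, 0.1165, -0.2924]
J4: z=[0.2720, -0.7712, 0.5755] o=[0.8421, 0.4672, 1.4176] → [0.1019, -0.4697, -0.6776, 0.2720, -0.7712, 0.5755]
J5: z=[0.2720, -0.7712, 0.5755] o=[0.4200, 0.2887, 1.3779] → [-0.0314, -0.2375, -0.3035, 0.2720, -0.7712, 0.5755]
J6: z=[-0.9274, -0.0505, 0.3706] o=[0.6833, 0.0735, 2.0076] → [0.1485, -0.2989, 0.3309, -0.9274, -0.0505, 0.3706]
V = J·q̇ = [0.6507, 0.8877, 0.6630, -0.7481, 1.0186, -0.7078]

0.6507 0.8877 0.6630 -0.7481 1.0186 -0.7078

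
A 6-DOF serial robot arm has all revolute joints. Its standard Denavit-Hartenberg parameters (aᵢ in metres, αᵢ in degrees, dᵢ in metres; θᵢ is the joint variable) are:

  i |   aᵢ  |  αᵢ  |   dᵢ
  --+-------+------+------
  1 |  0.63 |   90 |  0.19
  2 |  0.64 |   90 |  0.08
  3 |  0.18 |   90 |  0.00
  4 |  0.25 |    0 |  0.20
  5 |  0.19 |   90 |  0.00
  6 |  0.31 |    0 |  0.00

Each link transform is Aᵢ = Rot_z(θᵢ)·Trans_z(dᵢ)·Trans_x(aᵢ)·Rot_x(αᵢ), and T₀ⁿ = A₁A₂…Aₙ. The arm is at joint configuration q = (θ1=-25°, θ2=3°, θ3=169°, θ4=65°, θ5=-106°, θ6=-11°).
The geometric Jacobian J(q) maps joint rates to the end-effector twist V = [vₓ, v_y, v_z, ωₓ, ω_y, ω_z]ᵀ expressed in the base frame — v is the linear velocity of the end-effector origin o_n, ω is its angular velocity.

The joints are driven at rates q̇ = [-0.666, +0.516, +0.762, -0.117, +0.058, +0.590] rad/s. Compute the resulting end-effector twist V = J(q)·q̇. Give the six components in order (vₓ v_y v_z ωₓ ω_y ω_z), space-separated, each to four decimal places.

o_n = [0.4393, -0.5844, 0.2886]
J₁: ẑ×o_n = [0.5844, 0.4393, -0.0000], ω = ẑ
J2: z=[-0.4226, -0.9063, 0.0000] o=[0.5710, -0.2662, 0.1900] → [-0.0894, 0.0417, 0.0151, -0.4226, -0.9063, 0.0000]
J3: z=[0.0474, -0.0221, -0.9986] o=[1.1164, -0.6089, 0.2235] → [0.0230, 0.6731, -0.0138, 0.0474, -0.0221, -0.9986]
J4: z=[-0.2422, -0.9702, 0.0100] o=[0.9420, -0.5654, 0.2142] → [-0.0720, 0.0130, -0.4831, -0.2422, -0.9702, 0.0100]
J5: z=[-0.2422, -0.9702, 0.0100] o=[0.8019, -0.7390, -0.0154] → [-0.2966, 0.0700, -0.3892, -0.2422, -0.9702, 0.0100]
J6: z=[0.6000, -0.1416, 0.7874] o=[0.6570, -0.7016, 0.1017] → [-0.1188, -0.2836, 0.0395, 0.6000, -0.1416, 0.7874]
V = J·q̇ = [-0.4966, 0.0770, 0.0545, 0.1863, -0.5108, -0.9630]

-0.4966 0.0770 0.0545 0.1863 -0.5108 -0.9630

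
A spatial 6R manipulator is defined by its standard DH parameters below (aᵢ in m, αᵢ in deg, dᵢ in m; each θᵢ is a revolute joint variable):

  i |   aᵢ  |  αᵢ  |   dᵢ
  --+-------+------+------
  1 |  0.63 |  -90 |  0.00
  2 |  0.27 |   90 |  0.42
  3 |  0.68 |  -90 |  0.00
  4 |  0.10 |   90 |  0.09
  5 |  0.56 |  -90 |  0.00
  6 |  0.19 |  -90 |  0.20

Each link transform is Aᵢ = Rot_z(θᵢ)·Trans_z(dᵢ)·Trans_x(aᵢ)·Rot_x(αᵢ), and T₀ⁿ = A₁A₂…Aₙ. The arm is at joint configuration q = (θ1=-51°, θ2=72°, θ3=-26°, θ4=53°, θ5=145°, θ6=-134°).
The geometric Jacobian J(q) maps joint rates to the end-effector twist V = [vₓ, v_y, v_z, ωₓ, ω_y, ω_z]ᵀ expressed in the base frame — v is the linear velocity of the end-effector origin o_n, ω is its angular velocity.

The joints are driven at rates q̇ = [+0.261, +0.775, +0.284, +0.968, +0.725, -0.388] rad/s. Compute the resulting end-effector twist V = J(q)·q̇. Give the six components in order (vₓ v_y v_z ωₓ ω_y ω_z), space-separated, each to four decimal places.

o_n = [1.0393, -0.7675, -0.6994]
J₁: ẑ×o_n = [0.7675, 1.0393, -0.0000], ω = ẑ
J2: z=[0.7771, 0.6293, 0.0000] o=[0.3965, -0.4896, 0.0000] → [-0.4402, 0.5435, -0.6205, 0.7771, 0.6293, 0.0000]
J3: z=[0.5985, -0.7391, 0.3090] o=[0.7754, -0.2901, -0.2568] → [0.4747, 0.3465, -0.0906, 0.5985, -0.7391, 0.3090]
J4: z=[0.7837, 0.4604, -0.4169] o=[0.6626, -0.6245, -0.8381] → [0.0042, -0.2657, -0.2855, 0.7837, 0.4604, -0.4169]
J5: z=[0.2277, -0.8375, -0.4967] o=[0.6753, -0.5536, -0.9517] → [-0.3175, -0.2383, 0.2562, 0.2277, -0.8375, -0.4967]
J6: z=[-0.3106, -0.5459, 0.7781] o=[1.1921, -0.5408, -0.7364] → [0.1562, -0.1074, -0.0130, -0.3106, -0.5459, 0.7781]
V = J·q̇ = [-0.2927, 0.4026, -0.5922, 1.8165, 0.3281, -0.7168]

-0.2927 0.4026 -0.5922 1.8165 0.3281 -0.7168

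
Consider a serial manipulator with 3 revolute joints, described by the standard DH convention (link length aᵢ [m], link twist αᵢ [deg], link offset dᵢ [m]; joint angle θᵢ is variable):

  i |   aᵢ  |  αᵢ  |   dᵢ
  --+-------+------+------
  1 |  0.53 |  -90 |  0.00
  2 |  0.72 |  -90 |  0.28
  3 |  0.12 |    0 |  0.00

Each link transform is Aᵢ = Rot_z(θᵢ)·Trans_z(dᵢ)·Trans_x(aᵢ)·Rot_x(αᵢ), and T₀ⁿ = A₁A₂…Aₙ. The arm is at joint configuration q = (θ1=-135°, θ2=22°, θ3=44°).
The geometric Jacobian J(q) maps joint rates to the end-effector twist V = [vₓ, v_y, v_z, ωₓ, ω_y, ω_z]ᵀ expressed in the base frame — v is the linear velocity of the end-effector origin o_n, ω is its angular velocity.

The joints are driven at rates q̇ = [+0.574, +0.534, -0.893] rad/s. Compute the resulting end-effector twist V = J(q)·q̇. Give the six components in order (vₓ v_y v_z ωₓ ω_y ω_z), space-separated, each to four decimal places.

0.7181 -0.4280 -0.4271 0.1411 -0.6141 1.4020

o_n = [-0.7644, -1.0425, -0.3021]
J₁: ẑ×o_n = [1.0425, -0.7644, 0.0000], ω = ẑ
J2: z=[0.7071, -0.7071, 0.0000] o=[-0.3748, -0.3748, 0.0000] → [0.2136, 0.2136, -0.7476, 0.7071, -0.7071, 0.0000]
J3: z=[0.2649, 0.2649, -0.9272] o=[-0.6488, -1.0448, -0.2697] → [-0.0064, 0.1157, 0.0312, 0.2649, 0.2649, -0.9272]
V = J·q̇ = [0.7181, -0.4280, -0.4271, 0.1411, -0.6141, 1.4020]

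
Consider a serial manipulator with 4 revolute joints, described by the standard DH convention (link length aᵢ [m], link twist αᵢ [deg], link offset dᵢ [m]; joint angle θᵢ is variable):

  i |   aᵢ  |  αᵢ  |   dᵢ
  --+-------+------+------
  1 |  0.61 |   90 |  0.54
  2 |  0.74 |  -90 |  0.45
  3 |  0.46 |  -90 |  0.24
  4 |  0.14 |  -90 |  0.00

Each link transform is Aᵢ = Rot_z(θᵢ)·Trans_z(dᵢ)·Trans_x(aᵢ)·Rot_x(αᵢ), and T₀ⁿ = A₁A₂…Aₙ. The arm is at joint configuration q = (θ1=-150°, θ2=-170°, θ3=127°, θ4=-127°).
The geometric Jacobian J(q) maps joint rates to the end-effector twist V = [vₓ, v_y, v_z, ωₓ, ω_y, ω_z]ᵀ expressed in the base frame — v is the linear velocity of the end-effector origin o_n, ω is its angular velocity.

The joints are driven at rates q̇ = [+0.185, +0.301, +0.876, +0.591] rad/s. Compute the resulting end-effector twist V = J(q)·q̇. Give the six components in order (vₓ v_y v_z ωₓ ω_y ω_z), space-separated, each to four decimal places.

o_n = [-0.2179, 0.0473, 0.1043]
J₁: ẑ×o_n = [-0.0473, -0.2179, 0.0000], ω = ẑ
J2: z=[-0.5000, 0.8660, 0.0000] o=[-0.5283, -0.3050, 0.5400] → [-0.3773, -0.2178, -0.4450, -0.5000, 0.8660, 0.0000]
J3: z=[-0.1504, -0.0868, -0.9848] o=[-0.1222, 0.4491, 0.4115] → [-0.3690, 0.0481, 0.0521, -0.1504, -0.0868, -0.9848]
J4: z=[-0.9820, 0.1279, 0.1387] o=[-0.2107, -0.0262, 0.2232] → [-0.0254, -0.1178, -0.0713, -0.9820, 0.1279, 0.1387]
V = J·q̇ = [-0.4606, -0.1334, -0.1304, -0.8626, 0.2602, -0.5957]

-0.4606 -0.1334 -0.1304 -0.8626 0.2602 -0.5957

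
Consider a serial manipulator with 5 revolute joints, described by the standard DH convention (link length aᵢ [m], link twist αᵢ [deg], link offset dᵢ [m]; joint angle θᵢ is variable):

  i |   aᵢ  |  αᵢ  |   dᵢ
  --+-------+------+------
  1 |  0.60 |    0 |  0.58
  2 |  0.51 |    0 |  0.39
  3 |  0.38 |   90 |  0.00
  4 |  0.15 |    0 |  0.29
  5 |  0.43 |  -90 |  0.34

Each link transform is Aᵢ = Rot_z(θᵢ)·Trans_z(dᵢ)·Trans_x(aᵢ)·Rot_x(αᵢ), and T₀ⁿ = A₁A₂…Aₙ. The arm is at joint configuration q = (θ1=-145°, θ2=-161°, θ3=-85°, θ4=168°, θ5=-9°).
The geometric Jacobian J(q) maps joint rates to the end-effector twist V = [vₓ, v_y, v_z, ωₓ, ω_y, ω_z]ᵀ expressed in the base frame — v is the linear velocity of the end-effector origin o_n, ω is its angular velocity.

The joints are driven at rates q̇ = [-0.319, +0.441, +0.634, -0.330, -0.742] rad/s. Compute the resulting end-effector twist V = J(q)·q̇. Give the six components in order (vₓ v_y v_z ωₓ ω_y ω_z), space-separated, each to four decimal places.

0.3331 -0.2513 0.4788 0.5521 0.9189 0.7560

o_n = [-0.6603, -0.3850, 1.1553]
J₁: ẑ×o_n = [0.3850, -0.6603, 0.0000], ω = ẑ
J2: z=[0.0000, 0.0000, 1.0000] o=[-0.4915, -0.3441, 0.5800] → [0.0408, -0.1688, 0.0000, 0.0000, 0.0000, 1.0000]
J3: z=[0.0000, 0.0000, 1.0000] o=[-0.1917, 0.0685, 0.9700] → [0.4534, -0.4686, 0.0000, 0.0000, 0.0000, 1.0000]
J4: z=[-0.5150, -0.8572, 0.0000] o=[0.1340, -0.1273, 0.9700] → [-0.1588, 0.0954, -0.5482, -0.5150, -0.8572, 0.0000]
J5: z=[-0.5150, -0.8572, 0.0000] o=[-0.1411, -0.3003, 1.0012] → [-0.1321, 0.0794, -0.4014, -0.5150, -0.8572, 0.0000]
V = J·q̇ = [0.3331, -0.2513, 0.4788, 0.5521, 0.9189, 0.7560]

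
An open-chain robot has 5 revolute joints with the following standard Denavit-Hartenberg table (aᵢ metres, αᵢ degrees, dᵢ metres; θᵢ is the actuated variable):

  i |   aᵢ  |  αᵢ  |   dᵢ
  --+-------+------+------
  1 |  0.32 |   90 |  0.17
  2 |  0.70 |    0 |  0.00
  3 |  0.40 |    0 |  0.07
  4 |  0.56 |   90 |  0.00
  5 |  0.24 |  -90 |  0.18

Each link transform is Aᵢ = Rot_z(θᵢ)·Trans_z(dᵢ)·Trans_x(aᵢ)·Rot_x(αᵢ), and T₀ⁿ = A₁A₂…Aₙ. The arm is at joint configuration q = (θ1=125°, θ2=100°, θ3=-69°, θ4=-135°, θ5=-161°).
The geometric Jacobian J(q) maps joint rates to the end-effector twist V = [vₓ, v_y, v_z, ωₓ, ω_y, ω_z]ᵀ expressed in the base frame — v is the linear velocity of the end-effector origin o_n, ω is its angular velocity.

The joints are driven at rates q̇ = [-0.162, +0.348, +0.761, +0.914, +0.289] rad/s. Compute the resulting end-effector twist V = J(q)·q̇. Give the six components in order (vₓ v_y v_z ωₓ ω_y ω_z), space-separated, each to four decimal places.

-0.0692 0.0653 -0.2003 1.8180 0.9306 -0.0921

o_n = [-0.1708, 0.2297, 0.7857]
J₁: ẑ×o_n = [-0.2297, -0.1708, 0.0000], ω = ẑ
J2: z=[0.8192, 0.5736, 0.0000] o=[-0.1835, 0.2621, 0.1700] → [0.3532, -0.5044, -0.0339, 0.8192, 0.5736, 0.0000]
J3: z=[0.8192, 0.5736, 0.0000] o=[-0.1138, 0.1626, 0.8594] → [-0.0422, 0.0603, 0.0876, 0.8192, 0.5736, 0.0000]
J4: z=[0.8192, 0.5736, 0.0000] o=[-0.2531, 0.4836, 1.0654] → [-0.1604, 0.2291, -0.2552, 0.8192, 0.5736, 0.0000]
J5: z=[0.5565, -0.7948, 0.2419] o=[-0.1754, 0.3726, 0.5220] → [-0.1750, -0.1456, -0.0758, 0.5565, -0.7948, 0.2419]
V = J·q̇ = [-0.0692, 0.0653, -0.2003, 1.8180, 0.9306, -0.0921]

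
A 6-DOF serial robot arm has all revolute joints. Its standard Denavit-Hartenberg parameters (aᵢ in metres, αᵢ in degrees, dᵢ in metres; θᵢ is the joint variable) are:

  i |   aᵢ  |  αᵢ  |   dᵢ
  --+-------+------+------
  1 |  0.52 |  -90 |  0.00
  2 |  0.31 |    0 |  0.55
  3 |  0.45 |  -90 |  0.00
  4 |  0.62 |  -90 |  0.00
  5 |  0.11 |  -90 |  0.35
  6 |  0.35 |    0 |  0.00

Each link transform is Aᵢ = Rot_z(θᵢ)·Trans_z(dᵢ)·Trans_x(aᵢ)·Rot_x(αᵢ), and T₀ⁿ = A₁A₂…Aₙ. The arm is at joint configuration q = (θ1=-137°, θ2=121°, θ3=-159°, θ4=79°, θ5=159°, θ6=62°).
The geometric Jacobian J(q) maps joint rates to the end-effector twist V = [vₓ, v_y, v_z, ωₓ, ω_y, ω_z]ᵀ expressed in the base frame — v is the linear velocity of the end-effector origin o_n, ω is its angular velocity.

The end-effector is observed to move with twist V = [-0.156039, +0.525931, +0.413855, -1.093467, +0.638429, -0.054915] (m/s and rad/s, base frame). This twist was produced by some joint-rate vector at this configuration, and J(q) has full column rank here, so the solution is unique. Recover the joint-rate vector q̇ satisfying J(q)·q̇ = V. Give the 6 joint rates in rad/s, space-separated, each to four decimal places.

o_n = [-0.3693, -0.5973, 0.1068]
J₁: ẑ×o_n = [0.5973, -0.3693, 0.0000], ω = ẑ
J2: z=[0.6820, -0.7314, 0.0000] o=[-0.3803, -0.3546, 0.0000] → [-0.0781, -0.0728, -0.1574, 0.6820, -0.7314, 0.0000]
J3: z=[0.6820, -0.7314, 0.0000] o=[0.1116, -0.6480, -0.2657] → [-0.2724, -0.2540, -0.3171, 0.6820, -0.7314, 0.0000]
J4: z=[-0.4503, -0.4199, -0.7880] o=[-0.1478, -0.8898, 0.0113] → [0.1904, 0.2175, -0.2247, -0.4503, -0.4199, -0.7880]
J5: z=[0.4356, 0.6671, -0.6044] o=[-0.6310, -0.5083, 0.0842] → [-0.0387, -0.1680, -0.2134, 0.4356, 0.6671, -0.6044]
J6: z=[-0.1410, -0.6125, -0.7778] o=[-0.3808, -0.3215, -0.1084] → [-0.3463, 0.0214, 0.0459, -0.1410, -0.6125, -0.7778]
q̇ = J⁺·V = [-0.7210, -0.8600, -0.3980, -0.0700, -0.6930, -0.2470]

-0.7210 -0.8600 -0.3980 -0.0700 -0.6930 -0.2470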